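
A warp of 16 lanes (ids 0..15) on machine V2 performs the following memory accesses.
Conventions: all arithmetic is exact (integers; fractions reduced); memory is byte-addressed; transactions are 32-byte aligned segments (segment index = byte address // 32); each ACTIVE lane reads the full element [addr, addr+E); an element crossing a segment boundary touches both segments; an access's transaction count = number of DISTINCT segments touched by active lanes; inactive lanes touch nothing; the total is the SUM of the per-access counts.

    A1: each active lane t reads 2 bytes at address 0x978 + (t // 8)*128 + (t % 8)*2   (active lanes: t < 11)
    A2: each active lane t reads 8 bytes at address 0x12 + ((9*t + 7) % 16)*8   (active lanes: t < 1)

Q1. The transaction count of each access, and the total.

A1: 3 transactions
A2: 1 transaction

Answer: 3,1; total 4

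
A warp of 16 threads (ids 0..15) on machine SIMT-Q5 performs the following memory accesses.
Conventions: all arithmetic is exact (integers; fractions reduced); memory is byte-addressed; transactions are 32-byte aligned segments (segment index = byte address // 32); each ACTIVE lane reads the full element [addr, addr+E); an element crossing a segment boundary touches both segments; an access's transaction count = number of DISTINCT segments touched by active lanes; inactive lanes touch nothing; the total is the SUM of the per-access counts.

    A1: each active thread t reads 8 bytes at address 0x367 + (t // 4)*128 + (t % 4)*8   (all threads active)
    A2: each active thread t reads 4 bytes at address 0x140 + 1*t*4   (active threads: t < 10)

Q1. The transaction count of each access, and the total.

A1: 8 transactions
A2: 2 transactions

Answer: 8,2; total 10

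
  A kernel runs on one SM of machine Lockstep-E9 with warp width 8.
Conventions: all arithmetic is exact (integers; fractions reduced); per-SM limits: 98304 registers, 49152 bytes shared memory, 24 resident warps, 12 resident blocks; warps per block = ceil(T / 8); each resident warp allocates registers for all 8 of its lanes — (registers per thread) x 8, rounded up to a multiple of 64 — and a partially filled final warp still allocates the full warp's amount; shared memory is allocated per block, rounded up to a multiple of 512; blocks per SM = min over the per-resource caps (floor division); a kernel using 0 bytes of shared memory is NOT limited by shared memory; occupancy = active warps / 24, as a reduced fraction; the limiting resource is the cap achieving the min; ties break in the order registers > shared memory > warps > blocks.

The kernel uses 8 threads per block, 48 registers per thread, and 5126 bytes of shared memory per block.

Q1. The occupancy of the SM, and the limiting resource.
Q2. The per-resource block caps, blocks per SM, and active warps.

Answer: occupancy 1/3, limited by shared memory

registers: 256 blocks
shared memory: 8 blocks
warps: 24 blocks
blocks: 12 blocks

Answer: 8 blocks, 8 active warps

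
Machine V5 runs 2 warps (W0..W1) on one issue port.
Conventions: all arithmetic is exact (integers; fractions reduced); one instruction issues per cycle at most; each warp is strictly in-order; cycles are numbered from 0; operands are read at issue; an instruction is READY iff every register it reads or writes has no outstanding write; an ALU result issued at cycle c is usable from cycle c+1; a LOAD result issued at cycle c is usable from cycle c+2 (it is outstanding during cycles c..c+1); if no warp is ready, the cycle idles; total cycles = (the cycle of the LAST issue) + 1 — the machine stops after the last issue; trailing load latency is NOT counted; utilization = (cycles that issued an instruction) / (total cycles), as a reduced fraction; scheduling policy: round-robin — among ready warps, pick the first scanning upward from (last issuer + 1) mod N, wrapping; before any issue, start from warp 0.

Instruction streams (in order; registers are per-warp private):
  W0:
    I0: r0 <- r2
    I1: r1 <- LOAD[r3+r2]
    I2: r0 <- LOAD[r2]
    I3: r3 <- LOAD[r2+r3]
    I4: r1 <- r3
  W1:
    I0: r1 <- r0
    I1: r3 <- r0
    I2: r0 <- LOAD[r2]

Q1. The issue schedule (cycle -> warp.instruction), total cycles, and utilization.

cycle 0: W0.I0
cycle 1: W1.I0
cycle 2: W0.I1
cycle 3: W1.I1
cycle 4: W0.I2
cycle 5: W1.I2
cycle 6: W0.I3
cycle 7: idle
cycle 8: W0.I4

Answer: 9 cycles, utilization 8/9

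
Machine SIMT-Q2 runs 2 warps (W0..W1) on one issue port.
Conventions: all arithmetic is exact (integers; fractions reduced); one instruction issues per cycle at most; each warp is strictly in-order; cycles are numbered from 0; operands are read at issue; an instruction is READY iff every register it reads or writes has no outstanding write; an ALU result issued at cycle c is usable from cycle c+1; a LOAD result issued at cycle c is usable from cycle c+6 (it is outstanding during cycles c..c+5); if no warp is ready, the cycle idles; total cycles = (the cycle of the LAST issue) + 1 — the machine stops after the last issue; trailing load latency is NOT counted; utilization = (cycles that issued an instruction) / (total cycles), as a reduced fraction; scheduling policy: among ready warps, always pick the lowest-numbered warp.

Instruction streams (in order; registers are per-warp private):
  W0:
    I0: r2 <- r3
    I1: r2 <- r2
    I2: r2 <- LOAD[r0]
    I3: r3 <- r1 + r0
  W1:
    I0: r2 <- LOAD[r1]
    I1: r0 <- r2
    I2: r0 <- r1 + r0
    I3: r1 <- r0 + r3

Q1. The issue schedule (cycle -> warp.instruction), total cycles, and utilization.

cycle 0: W0.I0
cycle 1: W0.I1
cycle 2: W0.I2
cycle 3: W0.I3
cycle 4: W1.I0
cycle 5: idle
cycle 6: idle
cycle 7: idle
cycle 8: idle
cycle 9: idle
cycle 10: W1.I1
cycle 11: W1.I2
cycle 12: W1.I3

Answer: 13 cycles, utilization 8/13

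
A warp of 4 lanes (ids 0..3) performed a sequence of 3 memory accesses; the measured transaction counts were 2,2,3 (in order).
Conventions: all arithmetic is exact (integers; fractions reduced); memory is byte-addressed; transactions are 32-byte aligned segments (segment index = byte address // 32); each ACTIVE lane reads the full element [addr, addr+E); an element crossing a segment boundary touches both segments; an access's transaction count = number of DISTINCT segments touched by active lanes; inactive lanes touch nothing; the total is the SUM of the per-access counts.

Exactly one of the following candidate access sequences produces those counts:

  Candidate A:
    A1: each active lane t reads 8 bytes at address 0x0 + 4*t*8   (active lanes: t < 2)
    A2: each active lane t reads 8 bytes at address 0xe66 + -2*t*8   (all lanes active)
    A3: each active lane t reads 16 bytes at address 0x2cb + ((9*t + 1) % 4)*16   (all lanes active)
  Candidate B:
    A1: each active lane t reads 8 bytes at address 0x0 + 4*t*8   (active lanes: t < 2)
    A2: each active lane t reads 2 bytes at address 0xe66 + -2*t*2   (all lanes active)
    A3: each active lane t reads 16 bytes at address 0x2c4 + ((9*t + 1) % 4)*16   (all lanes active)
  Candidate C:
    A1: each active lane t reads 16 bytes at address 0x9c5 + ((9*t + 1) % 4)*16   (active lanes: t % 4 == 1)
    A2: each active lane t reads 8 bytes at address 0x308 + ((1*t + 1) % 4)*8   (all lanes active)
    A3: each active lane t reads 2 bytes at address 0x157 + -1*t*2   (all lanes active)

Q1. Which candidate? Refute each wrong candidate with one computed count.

A: A2 gives 3 transactions, not 2
C: A1 gives 1 transaction, not 2
B: all counts match (2,2,3)

Answer: B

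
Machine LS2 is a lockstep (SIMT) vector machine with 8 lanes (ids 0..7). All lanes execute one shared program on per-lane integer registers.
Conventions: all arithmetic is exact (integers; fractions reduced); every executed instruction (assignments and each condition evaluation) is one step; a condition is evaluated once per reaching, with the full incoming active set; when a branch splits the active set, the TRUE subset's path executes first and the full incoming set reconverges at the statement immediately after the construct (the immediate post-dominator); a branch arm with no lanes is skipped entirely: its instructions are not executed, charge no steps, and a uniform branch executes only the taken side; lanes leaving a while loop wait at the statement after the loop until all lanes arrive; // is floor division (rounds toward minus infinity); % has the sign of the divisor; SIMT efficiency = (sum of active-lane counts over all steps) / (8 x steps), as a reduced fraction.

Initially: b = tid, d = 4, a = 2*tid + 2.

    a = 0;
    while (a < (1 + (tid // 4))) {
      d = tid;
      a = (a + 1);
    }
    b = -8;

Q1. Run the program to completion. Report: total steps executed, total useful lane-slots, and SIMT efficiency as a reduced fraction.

Answer: 9 steps, 60 useful, 5/6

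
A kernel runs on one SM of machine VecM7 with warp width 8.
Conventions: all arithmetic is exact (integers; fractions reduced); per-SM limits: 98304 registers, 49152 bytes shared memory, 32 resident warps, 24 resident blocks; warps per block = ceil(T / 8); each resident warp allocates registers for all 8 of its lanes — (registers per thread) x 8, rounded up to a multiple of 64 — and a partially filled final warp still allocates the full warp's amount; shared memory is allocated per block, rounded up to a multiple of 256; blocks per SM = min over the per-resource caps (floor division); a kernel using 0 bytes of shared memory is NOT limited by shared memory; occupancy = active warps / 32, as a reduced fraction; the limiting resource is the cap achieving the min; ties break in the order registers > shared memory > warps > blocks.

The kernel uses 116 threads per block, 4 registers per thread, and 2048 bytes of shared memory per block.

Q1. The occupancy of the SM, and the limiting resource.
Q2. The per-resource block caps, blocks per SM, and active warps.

Answer: occupancy 15/16, limited by warps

registers: 102 blocks
shared memory: 24 blocks
warps: 2 blocks
blocks: 24 blocks

Answer: 2 blocks, 30 active warps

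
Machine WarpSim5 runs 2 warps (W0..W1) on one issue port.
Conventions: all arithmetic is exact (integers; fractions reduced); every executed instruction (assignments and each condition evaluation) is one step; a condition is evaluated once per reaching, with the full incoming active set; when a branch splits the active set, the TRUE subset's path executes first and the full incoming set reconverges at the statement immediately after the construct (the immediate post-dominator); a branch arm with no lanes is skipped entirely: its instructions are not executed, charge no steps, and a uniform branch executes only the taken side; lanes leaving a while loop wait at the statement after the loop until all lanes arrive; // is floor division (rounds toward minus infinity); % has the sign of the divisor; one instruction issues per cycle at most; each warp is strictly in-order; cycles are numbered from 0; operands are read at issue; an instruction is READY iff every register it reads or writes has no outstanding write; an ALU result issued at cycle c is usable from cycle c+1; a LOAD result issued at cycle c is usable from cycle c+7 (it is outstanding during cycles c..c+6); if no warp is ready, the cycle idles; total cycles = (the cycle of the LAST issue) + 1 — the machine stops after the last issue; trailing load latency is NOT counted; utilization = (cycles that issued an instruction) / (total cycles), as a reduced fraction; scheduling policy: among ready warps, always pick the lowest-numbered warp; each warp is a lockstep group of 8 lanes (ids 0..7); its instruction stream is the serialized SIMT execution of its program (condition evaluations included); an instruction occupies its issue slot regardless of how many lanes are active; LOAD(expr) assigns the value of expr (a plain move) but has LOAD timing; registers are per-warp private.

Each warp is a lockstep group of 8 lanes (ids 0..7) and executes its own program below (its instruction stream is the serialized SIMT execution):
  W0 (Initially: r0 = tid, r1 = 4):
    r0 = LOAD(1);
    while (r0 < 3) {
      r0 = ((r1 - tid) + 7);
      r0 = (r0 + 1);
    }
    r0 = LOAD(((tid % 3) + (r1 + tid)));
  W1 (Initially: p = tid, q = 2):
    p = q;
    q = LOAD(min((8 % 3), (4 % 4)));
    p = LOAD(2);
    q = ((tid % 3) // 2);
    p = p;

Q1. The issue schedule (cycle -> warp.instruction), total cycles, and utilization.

cycle 0: W0.I0
cycle 1: W1.I0
cycle 2: W1.I1
cycle 3: W1.I2
cycle 4: idle
cycle 5: idle
cycle 6: idle
cycle 7: W0.I1
cycle 8: W0.I2
cycle 9: W0.I3
cycle 10: W0.I4
cycle 11: W0.I5
cycle 12: W1.I3
cycle 13: W1.I4

Answer: 14 cycles, utilization 11/14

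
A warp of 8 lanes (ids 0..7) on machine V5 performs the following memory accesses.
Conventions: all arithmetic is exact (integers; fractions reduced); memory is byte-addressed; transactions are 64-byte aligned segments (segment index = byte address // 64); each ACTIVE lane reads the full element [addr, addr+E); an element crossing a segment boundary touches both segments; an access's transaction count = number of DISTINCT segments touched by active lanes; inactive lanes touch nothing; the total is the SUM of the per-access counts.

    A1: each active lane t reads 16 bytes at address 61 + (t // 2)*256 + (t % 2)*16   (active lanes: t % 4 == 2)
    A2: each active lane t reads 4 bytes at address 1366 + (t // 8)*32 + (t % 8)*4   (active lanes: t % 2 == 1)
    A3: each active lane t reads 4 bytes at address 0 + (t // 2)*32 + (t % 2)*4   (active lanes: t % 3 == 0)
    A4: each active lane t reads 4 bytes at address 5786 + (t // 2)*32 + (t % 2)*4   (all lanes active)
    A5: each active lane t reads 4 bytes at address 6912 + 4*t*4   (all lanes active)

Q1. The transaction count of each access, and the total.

A1: 4 transactions
A2: 1 transaction
A3: 2 transactions
A4: 3 transactions
A5: 2 transactions

Answer: 4,1,2,3,2; total 12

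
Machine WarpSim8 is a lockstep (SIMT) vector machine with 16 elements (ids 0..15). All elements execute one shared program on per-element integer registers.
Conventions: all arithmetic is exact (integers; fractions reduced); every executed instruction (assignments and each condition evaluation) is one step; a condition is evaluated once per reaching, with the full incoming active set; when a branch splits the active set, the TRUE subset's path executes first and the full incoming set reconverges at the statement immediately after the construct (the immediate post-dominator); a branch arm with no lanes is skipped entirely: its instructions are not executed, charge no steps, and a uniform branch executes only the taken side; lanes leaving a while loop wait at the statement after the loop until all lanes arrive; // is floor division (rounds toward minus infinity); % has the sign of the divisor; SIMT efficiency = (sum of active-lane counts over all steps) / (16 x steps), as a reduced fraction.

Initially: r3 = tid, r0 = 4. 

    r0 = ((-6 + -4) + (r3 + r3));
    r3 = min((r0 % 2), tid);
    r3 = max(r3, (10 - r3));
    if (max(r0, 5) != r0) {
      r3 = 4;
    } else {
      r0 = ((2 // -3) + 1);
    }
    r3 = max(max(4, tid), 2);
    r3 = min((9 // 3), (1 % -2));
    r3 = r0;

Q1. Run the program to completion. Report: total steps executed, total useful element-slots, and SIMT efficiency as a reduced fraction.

Answer: 9 steps, 128 useful, 8/9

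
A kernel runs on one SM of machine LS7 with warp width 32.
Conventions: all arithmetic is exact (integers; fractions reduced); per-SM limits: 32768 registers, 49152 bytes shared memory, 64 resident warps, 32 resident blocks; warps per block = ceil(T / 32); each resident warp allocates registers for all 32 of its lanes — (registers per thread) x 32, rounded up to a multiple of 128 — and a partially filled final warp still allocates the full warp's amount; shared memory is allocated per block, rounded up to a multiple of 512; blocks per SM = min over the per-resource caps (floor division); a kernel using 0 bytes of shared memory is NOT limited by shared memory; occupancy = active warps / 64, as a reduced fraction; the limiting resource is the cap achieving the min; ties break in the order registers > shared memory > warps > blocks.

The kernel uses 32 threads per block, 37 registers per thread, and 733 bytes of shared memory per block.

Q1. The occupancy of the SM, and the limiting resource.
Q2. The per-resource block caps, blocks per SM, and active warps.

Answer: occupancy 25/64, limited by registers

registers: 25 blocks
shared memory: 48 blocks
warps: 64 blocks
blocks: 32 blocks

Answer: 25 blocks, 25 active warps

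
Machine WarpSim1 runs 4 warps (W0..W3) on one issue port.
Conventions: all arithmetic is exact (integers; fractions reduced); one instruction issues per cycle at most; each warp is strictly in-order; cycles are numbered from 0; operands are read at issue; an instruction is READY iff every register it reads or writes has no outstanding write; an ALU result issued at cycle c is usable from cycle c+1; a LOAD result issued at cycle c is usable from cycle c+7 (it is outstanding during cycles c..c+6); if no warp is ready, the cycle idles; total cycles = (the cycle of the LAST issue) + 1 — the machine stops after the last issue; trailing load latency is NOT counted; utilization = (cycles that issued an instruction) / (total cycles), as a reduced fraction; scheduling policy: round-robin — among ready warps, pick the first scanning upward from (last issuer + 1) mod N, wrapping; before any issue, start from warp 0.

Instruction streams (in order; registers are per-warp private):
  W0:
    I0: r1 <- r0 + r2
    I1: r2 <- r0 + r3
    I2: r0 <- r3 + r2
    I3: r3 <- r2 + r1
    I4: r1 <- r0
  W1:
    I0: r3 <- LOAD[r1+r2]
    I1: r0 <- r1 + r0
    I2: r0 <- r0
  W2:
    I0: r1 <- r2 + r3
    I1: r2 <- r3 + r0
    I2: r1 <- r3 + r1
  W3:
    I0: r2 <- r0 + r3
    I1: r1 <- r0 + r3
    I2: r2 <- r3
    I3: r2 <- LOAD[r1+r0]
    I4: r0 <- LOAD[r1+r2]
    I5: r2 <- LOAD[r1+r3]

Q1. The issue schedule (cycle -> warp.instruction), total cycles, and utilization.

cycle 0: W0.I0
cycle 1: W1.I0
cycle 2: W2.I0
cycle 3: W3.I0
cycle 4: W0.I1
cycle 5: W1.I1
cycle 6: W2.I1
cycle 7: W3.I1
cycle 8: W0.I2
cycle 9: W1.I2
cycle 10: W2.I2
cycle 11: W3.I2
cycle 12: W0.I3
cycle 13: W3.I3
cycle 14: W0.I4
cycle 15: idle
cycle 16: idle
cycle 17: idle
cycle 18: idle
cycle 19: idle
cycle 20: W3.I4
cycle 21: W3.I5

Answer: 22 cycles, utilization 17/22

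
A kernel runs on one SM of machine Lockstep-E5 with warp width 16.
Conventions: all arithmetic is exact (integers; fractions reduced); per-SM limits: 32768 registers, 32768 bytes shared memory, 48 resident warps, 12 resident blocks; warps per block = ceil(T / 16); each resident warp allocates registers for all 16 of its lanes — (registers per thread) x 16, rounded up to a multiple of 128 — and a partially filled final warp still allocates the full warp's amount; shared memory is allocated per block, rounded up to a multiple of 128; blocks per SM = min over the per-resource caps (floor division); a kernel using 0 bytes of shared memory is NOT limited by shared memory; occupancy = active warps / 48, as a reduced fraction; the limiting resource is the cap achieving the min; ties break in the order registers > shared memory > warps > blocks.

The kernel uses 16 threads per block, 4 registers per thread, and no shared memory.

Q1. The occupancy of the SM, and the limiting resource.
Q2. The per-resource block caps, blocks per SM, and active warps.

Answer: occupancy 1/4, limited by blocks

registers: 256 blocks
shared memory: no limit (kernel uses none)
warps: 48 blocks
blocks: 12 blocks

Answer: 12 blocks, 12 active warps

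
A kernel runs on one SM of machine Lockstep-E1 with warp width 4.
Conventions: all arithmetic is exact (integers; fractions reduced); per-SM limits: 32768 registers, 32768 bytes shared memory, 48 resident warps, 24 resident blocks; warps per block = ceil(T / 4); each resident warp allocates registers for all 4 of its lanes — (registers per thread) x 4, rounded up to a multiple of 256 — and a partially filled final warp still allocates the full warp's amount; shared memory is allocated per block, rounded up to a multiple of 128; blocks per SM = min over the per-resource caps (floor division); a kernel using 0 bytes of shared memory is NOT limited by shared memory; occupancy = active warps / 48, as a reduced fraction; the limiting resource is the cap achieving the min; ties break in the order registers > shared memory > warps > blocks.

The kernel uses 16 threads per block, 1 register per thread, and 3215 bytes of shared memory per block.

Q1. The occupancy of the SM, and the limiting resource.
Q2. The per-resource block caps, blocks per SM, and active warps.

Answer: occupancy 3/4, limited by shared memory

registers: 32 blocks
shared memory: 9 blocks
warps: 12 blocks
blocks: 24 blocks

Answer: 9 blocks, 36 active warps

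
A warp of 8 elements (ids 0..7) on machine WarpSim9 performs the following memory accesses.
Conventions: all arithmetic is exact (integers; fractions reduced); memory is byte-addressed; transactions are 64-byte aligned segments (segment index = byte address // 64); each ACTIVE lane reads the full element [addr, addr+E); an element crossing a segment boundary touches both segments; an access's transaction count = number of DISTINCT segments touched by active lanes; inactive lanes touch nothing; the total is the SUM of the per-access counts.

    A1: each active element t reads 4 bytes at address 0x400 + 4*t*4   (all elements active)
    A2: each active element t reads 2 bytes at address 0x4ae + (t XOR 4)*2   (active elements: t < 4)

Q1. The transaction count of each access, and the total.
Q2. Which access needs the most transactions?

A1: 2 transactions
A2: 1 transaction

Answer: 2,1; total 3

Answer: A1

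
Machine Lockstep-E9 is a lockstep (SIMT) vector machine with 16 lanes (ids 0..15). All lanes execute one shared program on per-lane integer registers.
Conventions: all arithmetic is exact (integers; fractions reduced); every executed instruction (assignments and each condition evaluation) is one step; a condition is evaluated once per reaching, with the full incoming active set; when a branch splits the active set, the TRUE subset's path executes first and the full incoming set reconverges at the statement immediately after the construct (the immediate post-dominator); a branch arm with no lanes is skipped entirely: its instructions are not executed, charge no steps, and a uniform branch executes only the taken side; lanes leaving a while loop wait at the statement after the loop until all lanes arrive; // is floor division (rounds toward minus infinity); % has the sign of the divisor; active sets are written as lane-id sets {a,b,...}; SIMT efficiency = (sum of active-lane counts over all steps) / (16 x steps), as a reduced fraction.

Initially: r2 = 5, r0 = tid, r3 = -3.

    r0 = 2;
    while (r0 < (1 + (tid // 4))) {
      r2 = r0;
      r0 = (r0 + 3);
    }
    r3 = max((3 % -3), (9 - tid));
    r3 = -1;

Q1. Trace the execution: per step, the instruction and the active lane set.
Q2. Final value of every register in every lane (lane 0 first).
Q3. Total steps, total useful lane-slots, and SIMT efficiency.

step 0: r0 <- 2                      {0,1,2,3,4,5,6,7,8,9,10,11,12,13,14,15}
step 1: eval (r0 < (1 + (tid // 4))) {0,1,2,3,4,5,6,7,8,9,10,11,12,13,14,15}
step 2: r2 <- r0                     {8,9,10,11,12,13,14,15}
step 3: r0 <- (r0 + 3)               {8,9,10,11,12,13,14,15}
step 4: eval (r0 < (1 + (tid // 4))) {8,9,10,11,12,13,14,15}
step 5: r3 <- max((3 % -3), (9 - tid)) {0,1,2,3,4,5,6,7,8,9,10,11,12,13,14,15}
step 6: r3 <- -1                     {0,1,2,3,4,5,6,7,8,9,10,11,12,13,14,15}

Answer: 7 steps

r2: 5,5,5,5,5,5,5,5,2,2,2,2,2,2,2,2
r0: 2,2,2,2,2,2,2,2,5,5,5,5,5,5,5,5
r3: -1,-1,-1,-1,-1,-1,-1,-1,-1,-1,-1,-1,-1,-1,-1,-1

steps = 7; useful = 88; efficiency = 88/112 = 11/14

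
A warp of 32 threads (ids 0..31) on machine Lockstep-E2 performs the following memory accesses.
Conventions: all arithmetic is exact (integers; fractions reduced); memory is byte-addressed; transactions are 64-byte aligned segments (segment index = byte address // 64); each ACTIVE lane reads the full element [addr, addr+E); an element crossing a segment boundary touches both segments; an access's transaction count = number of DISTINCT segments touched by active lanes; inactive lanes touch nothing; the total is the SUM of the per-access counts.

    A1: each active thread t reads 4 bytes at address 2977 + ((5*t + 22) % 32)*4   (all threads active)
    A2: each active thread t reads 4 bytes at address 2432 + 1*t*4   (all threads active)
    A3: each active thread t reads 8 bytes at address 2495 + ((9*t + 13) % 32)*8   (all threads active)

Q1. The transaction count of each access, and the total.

A1: 3 transactions
A2: 2 transactions
A3: 5 transactions

Answer: 3,2,5; total 10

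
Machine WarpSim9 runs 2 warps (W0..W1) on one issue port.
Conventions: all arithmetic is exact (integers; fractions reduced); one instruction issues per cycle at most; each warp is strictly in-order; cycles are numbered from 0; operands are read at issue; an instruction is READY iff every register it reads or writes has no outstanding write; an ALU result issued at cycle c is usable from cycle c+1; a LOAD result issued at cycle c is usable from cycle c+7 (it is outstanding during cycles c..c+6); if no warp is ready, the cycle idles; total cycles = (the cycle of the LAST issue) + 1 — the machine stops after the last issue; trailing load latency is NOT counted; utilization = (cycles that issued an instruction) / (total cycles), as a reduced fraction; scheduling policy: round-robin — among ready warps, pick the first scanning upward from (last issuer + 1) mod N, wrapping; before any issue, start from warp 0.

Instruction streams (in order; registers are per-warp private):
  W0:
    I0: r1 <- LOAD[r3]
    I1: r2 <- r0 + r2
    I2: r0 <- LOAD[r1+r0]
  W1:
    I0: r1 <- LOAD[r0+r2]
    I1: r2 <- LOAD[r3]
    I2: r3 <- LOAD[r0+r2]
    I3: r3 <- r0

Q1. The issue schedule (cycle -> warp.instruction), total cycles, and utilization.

cycle 0: W0.I0
cycle 1: W1.I0
cycle 2: W0.I1
cycle 3: W1.I1
cycle 4: idle
cycle 5: idle
cycle 6: idle
cycle 7: W0.I2
cycle 8: idle
cycle 9: idle
cycle 10: W1.I2
cycle 11: idle
cycle 12: idle
cycle 13: idle
cycle 14: idle
cycle 15: idle
cycle 16: idle
cycle 17: W1.I3

Answer: 18 cycles, utilization 7/18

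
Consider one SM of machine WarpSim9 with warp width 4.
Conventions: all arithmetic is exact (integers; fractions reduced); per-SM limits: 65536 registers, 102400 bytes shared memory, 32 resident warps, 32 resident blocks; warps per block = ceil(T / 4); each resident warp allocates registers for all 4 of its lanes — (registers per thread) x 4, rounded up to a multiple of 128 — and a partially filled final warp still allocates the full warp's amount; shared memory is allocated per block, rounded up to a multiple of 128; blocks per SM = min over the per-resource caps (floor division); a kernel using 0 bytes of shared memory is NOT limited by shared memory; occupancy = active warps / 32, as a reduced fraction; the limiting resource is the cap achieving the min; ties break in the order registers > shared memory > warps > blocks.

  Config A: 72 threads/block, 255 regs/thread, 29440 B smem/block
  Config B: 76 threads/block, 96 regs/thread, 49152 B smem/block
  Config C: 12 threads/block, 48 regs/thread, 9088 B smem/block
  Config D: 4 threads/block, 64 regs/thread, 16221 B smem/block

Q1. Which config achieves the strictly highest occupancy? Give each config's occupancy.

occupancies: A 9/16, B 19/32, C 15/16, D 3/16

Answer: C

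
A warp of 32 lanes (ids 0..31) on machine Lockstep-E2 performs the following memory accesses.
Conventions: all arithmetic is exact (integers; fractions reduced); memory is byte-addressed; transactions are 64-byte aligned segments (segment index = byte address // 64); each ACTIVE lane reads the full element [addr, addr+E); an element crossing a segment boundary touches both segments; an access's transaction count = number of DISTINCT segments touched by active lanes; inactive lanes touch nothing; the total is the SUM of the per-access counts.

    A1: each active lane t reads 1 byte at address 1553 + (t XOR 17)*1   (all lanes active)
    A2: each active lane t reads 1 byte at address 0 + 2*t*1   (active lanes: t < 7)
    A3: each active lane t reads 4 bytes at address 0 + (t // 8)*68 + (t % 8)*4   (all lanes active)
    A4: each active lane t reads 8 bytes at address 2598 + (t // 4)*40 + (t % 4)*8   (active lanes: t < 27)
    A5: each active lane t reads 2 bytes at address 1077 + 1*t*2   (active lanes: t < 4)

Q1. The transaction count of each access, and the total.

A1: 1 transaction
A2: 1 transaction
A3: 4 transactions
A4: 5 transactions
A5: 1 transaction

Answer: 1,1,4,5,1; total 12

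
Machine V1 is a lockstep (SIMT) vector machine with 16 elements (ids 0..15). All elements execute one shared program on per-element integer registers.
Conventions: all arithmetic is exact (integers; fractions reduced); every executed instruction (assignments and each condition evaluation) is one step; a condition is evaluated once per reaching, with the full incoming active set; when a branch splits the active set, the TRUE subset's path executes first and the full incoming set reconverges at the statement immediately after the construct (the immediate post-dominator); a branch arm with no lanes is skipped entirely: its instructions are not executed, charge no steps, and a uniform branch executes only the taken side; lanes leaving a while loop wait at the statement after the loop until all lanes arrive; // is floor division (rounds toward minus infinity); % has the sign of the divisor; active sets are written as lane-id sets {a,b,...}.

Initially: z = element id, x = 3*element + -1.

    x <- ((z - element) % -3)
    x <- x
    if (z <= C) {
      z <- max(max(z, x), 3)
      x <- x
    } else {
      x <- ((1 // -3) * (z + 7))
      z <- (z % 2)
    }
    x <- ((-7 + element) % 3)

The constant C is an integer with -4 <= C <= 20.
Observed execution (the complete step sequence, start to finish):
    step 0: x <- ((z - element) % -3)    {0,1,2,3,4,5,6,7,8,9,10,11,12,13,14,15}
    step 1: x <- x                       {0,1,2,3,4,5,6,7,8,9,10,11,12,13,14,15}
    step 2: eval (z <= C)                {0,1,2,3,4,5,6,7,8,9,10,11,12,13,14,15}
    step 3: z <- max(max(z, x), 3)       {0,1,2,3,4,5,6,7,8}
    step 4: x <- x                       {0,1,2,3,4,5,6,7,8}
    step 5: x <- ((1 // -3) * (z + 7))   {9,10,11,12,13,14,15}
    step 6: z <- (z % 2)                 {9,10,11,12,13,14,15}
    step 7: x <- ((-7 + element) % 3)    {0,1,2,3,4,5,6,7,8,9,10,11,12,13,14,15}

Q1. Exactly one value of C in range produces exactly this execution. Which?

Answer: C = 8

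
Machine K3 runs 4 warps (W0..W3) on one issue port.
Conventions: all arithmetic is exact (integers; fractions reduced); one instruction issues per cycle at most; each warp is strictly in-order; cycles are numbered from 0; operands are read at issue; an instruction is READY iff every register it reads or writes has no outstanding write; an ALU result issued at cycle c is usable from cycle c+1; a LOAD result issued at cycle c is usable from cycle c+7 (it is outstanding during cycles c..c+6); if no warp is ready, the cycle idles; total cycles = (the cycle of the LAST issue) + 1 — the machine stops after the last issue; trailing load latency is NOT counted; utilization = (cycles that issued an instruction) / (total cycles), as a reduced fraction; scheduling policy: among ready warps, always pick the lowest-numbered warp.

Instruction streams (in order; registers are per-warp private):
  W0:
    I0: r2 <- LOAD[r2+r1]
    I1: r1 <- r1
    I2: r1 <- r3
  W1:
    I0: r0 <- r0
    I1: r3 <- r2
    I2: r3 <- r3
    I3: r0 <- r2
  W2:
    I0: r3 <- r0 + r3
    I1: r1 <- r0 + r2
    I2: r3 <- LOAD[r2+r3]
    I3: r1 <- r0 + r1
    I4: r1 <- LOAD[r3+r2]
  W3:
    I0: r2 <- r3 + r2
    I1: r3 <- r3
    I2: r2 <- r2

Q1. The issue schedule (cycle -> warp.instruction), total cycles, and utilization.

cycle 0: W0.I0
cycle 1: W0.I1
cycle 2: W0.I2
cycle 3: W1.I0
cycle 4: W1.I1
cycle 5: W1.I2
cycle 6: W1.I3
cycle 7: W2.I0
cycle 8: W2.I1
cycle 9: W2.I2
cycle 10: W2.I3
cycle 11: W3.I0
cycle 12: W3.I1
cycle 13: W3.I2
cycle 14: idle
cycle 15: idle
cycle 16: W2.I4

Answer: 17 cycles, utilization 15/17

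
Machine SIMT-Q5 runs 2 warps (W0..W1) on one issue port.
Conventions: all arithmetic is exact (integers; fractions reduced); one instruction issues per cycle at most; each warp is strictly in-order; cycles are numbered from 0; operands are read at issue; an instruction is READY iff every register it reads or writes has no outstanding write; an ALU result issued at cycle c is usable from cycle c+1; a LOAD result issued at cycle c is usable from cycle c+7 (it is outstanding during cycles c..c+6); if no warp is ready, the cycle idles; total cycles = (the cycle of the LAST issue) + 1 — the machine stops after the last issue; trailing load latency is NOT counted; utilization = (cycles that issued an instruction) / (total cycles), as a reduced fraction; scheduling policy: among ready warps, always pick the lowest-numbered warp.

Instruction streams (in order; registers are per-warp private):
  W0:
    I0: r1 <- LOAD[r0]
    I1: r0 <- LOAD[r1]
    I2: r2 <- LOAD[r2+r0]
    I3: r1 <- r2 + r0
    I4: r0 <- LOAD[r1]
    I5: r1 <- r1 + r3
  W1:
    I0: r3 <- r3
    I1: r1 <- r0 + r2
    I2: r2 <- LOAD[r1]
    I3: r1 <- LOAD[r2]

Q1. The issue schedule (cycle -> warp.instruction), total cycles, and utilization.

cycle 0: W0.I0
cycle 1: W1.I0
cycle 2: W1.I1
cycle 3: W1.I2
cycle 4: idle
cycle 5: idle
cycle 6: idle
cycle 7: W0.I1
cycle 8: idle
cycle 9: idle
cycle 10: W1.I3
cycle 11: idle
cycle 12: idle
cycle 13: idle
cycle 14: W0.I2
cycle 15: idle
cycle 16: idle
cycle 17: idle
cycle 18: idle
cycle 19: idle
cycle 20: idle
cycle 21: W0.I3
cycle 22: W0.I4
cycle 23: W0.I5

Answer: 24 cycles, utilization 5/12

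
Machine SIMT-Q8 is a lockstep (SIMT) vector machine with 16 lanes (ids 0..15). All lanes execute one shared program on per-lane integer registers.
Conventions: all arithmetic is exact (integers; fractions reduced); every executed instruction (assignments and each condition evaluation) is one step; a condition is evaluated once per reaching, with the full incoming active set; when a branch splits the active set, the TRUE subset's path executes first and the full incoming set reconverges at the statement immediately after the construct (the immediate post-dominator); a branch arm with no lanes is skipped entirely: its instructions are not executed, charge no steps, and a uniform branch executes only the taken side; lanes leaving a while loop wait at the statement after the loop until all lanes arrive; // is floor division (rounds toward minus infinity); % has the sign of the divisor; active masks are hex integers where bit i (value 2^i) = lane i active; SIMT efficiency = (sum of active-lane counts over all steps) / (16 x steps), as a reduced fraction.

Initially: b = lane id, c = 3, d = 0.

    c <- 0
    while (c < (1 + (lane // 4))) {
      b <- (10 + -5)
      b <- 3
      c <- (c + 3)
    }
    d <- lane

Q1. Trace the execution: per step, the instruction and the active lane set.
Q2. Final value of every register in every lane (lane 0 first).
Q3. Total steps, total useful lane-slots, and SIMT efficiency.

step 0: c <- 0                       0xffff
step 1: eval (c < (1 + (lane // 4))) 0xffff
step 2: b <- (10 + -5)               0xffff
step 3: b <- 3                       0xffff
step 4: c <- (c + 3)                 0xffff
step 5: eval (c < (1 + (lane // 4))) 0xffff
step 6: b <- (10 + -5)               0xf000
step 7: b <- 3                       0xf000
step 8: c <- (c + 3)                 0xf000
step 9: eval (c < (1 + (lane // 4))) 0xf000
step 10: d <- lane                    0xffff

Answer: 11 steps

b: 3,3,3,3,3,3,3,3,3,3,3,3,3,3,3,3
c: 3,3,3,3,3,3,3,3,3,3,3,3,6,6,6,6
d: 0,1,2,3,4,5,6,7,8,9,10,11,12,13,14,15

steps = 11; useful = 128; efficiency = 128/176 = 8/11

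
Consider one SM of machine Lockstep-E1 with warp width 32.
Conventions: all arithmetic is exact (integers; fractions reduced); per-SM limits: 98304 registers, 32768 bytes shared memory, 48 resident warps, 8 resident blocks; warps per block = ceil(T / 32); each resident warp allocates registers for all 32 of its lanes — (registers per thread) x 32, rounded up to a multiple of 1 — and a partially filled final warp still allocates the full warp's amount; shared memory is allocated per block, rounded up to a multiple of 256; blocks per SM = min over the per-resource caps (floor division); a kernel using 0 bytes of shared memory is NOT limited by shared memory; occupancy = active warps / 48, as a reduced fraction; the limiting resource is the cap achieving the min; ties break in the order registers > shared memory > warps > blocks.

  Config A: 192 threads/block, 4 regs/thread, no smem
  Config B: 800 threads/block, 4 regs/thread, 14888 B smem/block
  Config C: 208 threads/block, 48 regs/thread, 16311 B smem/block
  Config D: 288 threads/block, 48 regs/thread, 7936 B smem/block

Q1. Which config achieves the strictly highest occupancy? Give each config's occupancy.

occupancies: A 1, B 25/48, C 7/24, D 3/4

Answer: A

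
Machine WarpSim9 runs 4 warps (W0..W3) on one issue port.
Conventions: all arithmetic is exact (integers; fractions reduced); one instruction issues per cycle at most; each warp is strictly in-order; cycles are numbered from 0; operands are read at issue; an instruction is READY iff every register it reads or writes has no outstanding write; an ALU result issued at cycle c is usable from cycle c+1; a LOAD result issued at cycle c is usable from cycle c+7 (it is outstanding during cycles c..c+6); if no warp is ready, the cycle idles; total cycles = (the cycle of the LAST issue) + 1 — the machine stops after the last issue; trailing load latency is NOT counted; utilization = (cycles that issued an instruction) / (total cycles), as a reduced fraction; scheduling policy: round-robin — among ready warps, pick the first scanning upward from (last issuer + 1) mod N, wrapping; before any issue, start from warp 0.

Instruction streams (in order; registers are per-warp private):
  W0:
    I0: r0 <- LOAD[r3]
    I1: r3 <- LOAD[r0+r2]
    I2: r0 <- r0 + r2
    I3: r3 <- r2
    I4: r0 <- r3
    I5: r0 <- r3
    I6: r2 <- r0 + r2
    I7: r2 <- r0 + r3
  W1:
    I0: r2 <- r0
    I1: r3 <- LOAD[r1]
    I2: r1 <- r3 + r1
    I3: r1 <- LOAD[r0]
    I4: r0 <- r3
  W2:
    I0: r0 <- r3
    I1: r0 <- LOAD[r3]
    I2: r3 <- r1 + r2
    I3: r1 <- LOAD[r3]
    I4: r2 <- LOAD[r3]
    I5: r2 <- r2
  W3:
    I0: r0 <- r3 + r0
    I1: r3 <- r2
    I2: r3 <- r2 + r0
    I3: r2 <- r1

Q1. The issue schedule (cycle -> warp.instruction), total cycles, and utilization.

cycle 0: W0.I0
cycle 1: W1.I0
cycle 2: W2.I0
cycle 3: W3.I0
cycle 4: W1.I1
cycle 5: W2.I1
cycle 6: W3.I1
cycle 7: W0.I1
cycle 8: W2.I2
cycle 9: W3.I2
cycle 10: W0.I2
cycle 11: W1.I2
cycle 12: W2.I3
cycle 13: W3.I3
cycle 14: W0.I3
cycle 15: W1.I3
cycle 16: W2.I4
cycle 17: W0.I4
cycle 18: W1.I4
cycle 19: W0.I5
cycle 20: W0.I6
cycle 21: W0.I7
cycle 22: idle
cycle 23: W2.I5

Answer: 24 cycles, utilization 23/24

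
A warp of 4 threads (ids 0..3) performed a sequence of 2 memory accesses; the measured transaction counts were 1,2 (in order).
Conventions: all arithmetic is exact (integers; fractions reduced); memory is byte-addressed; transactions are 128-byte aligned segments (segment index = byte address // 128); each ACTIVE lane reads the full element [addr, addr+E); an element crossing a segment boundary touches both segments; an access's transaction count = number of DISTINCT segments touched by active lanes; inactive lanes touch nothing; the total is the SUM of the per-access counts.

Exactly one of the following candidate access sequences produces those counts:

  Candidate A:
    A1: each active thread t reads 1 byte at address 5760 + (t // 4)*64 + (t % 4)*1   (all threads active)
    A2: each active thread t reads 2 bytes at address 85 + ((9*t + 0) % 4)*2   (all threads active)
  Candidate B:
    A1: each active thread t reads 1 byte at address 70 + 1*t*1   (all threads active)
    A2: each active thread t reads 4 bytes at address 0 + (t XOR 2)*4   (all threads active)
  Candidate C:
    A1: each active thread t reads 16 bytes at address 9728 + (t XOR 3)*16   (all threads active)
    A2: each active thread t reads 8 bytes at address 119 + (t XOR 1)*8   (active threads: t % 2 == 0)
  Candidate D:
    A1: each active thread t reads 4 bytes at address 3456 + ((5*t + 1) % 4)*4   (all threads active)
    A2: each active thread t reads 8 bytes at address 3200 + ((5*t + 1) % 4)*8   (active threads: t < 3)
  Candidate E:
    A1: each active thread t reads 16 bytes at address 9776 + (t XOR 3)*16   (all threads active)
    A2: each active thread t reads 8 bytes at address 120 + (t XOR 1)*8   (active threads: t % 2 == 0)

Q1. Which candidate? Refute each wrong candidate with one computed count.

A: A2 gives 1 transaction, not 2
B: A2 gives 1 transaction, not 2
D: A2 gives 1 transaction, not 2
E: A2 gives 1 transaction, not 2
C: all counts match (1,2)

Answer: C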